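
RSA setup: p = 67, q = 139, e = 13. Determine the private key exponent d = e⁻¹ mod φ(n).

5605

φ(n) = (p−1)(q−1) = 66·138 = 9108.
Need d with 13·d ≡ 1 (mod 9108). Apply the extended Euclidean algorithm:
9108 = 700×13 + 8
13 = 1×8 + 5
8 = 1×5 + 3
5 = 1×3 + 2
3 = 1×2 + 1
2 = 2×1 + 0
Back-substitute:
1 = 3 − 2
1 = −5 + 2·3
1 = 2·8 − 3·5
1 = −3·13 + 5·8
1 = 5·9108 − 3503·13
So 13·(-3503) ≡ 1 (mod 9108), hence d ≡ -3503 ≡ 5605 (mod 9108).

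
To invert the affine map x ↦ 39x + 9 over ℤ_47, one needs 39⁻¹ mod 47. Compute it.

41

gcd(47, 39) by repeated division:
47 = 1×39 + 8
39 = 4×8 + 7
8 = 1×7 + 1
7 = 7×1 + 0
gcd = 1, so the inverse exists. Back-substitute:
1 = 8 − 7
1 = −39 + 5·8
1 = 5·47 − 6·39
So 39·(-6) ≡ 1 (mod 47), and -6 ≡ 41 (mod 47).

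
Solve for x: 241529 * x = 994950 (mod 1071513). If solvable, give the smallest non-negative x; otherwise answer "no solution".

88146

First find gcd(241529, 1071513):
1071513 = 4*241529 + 105397
241529 = 2*105397 + 30735
105397 = 3*30735 + 13192
30735 = 2*13192 + 4351
13192 = 3*4351 + 139
4351 = 31*139 + 42
139 = 3*42 + 13
42 = 3*13 + 3
13 = 4*3 + 1
3 = 3*1 + 0
gcd = 1, so a unique solution mod 1071513 exists.
Back-substitute for the Bézout coefficients:
1 = 13 − 4·3
1 = −4·42 + 13·13
1 = 13·139 − 43·42
1 = −43·4351 + 1346·139
1 = 1346·13192 − 4081·4351
1 = −4081·30735 + 9508·13192
1 = 9508·105397 − 32605·30735
1 = −32605·241529 + 74718·105397
1 = 74718·1071513 − 331477·241529
So 241529·(-331477) ≡ 1 (mod 1071513), giving 241529⁻¹ ≡ 740036.
x ≡ 241529⁻¹·994950 ≡ 740036·994950 ≡ 88146 (mod 1071513).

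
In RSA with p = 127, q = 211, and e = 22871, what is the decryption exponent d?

19751

φ(n) = (p−1)(q−1) = 126·210 = 26460.
Need d with 22871·d ≡ 1 (mod 26460). Apply the extended Euclidean algorithm:
26460 = 1*22871 + 3589
22871 = 6*3589 + 1337
3589 = 2*1337 + 915
1337 = 1*915 + 422
915 = 2*422 + 71
422 = 5*71 + 67
71 = 1*67 + 4
67 = 16*4 + 3
4 = 1*3 + 1
3 = 3*1 + 0
Back-substitute:
1 = 4 − 3
1 = −67 + 17·4
1 = 17·71 − 18·67
1 = −18·422 + 107·71
1 = 107·915 − 232·422
1 = −232·1337 + 339·915
1 = 339·3589 − 910·1337
1 = −910·22871 + 5799·3589
1 = 5799·26460 − 6709·22871
So 22871·(-6709) ≡ 1 (mod 26460), hence d ≡ -6709 ≡ 19751 (mod 26460).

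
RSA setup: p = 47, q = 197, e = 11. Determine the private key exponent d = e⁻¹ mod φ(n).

φ(n) = (p−1)(q−1) = 46·196 = 9016.
Need d with 11·d ≡ 1 (mod 9016). Apply the extended Euclidean algorithm:
9016 = 819·11 + 7
11 = 1·7 + 4
7 = 1·4 + 3
4 = 1·3 + 1
3 = 3·1 + 0
Back-substitute:
1 = 4 − 3
1 = −7 + 2·4
1 = 2·11 − 3·7
1 = −3·9016 + 2459·11
So 11·2459 ≡ 1 (mod 9016), hence d = 2459.

2459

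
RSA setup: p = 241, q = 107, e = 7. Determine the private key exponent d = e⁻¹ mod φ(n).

10903

φ(n) = (p−1)(q−1) = 240·106 = 25440.
Need d with 7·d ≡ 1 (mod 25440). Apply the extended Euclidean algorithm:
25440 = 3634×7 + 2
7 = 3×2 + 1
2 = 2×1 + 0
Back-substitute:
1 = 7 − 3·2
1 = −3·25440 + 10903·7
So 7·10903 ≡ 1 (mod 25440), hence d = 10903.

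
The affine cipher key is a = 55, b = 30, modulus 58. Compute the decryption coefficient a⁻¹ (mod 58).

Extended Euclidean algorithm:
58 = 1×55 + 3
55 = 18×3 + 1
3 = 3×1 + 0
The gcd is 1. Working backward:
1 = 55 − 18·3
1 = −18·58 + 19·55
So 55·19 ≡ 1 (mod 58).

19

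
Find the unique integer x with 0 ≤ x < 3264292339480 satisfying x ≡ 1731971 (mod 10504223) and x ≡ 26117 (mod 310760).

Write x = 1731971 + 10504223·k. Then 10504223·k ≡ 26117 − 1731971 ≡ 158706 (mod 310760).
Need 10504223⁻¹ mod 310760. Extended Euclid on (310760, 249143):
310760 = 1×249143 + 61617
249143 = 4×61617 + 2675
61617 = 23×2675 + 92
2675 = 29×92 + 7
92 = 13×7 + 1
7 = 7×1 + 0
Back-substitute:
1 = 92 − 13·7
1 = −13·2675 + 378·92
1 = 378·61617 − 8707·2675
1 = −8707·249143 + 35206·61617
1 = 35206·310760 − 43913·249143
10504223⁻¹ ≡ 266847 (mod 310760), so k ≡ 266847·158706 ≡ 157942 (mod 310760).
x = 1731971 + 10504223·157942 = 1659059721037.

1659059721037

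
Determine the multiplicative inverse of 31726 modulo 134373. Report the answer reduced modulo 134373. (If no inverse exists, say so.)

gcd(134373, 31726) by repeated division:
134373 = 4*31726 + 7469
31726 = 4*7469 + 1850
7469 = 4*1850 + 69
1850 = 26*69 + 56
69 = 1*56 + 13
56 = 4*13 + 4
13 = 3*4 + 1
4 = 4*1 + 0
The gcd is 1. Working backward:
1 = 13 − 3·4
1 = −3·56 + 13·13
1 = 13·69 − 16·56
1 = −16·1850 + 429·69
1 = 429·7469 − 1732·1850
1 = −1732·31726 + 7357·7469
1 = 7357·134373 − 31160·31726
Thus 31726·(-31160) ≡ 1 (mod 134373); reducing, -31160 mod 134373 = 103213.

103213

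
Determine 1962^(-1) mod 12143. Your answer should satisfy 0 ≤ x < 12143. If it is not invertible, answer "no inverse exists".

10441

Run Euclid on (12143, 1962):
12143 = 6×1962 + 371
1962 = 5×371 + 107
371 = 3×107 + 50
107 = 2×50 + 7
50 = 7×7 + 1
7 = 7×1 + 0
Since gcd(1962, 12143) = 1, back-substitute to write 1 as a combination:
1 = 50 − 7·7
1 = −7·107 + 15·50
1 = 15·371 − 52·107
1 = −52·1962 + 275·371
1 = 275·12143 − 1702·1962
Thus 1962·(-1702) ≡ 1 (mod 12143); reducing, -1702 mod 12143 = 10441.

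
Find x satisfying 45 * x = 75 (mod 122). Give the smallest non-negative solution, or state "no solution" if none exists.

First find gcd(45, 122):
122 = 2·45 + 32
45 = 1·32 + 13
32 = 2·13 + 6
13 = 2·6 + 1
6 = 6·1 + 0
gcd = 1, so a unique solution mod 122 exists.
Back-substitute for the Bézout coefficients:
1 = 13 − 2·6
1 = −2·32 + 5·13
1 = 5·45 − 7·32
1 = −7·122 + 19·45
So 45·(19) ≡ 1 (mod 122), giving 45⁻¹ ≡ 19.
x ≡ 45⁻¹·75 ≡ 19·75 ≡ 83 (mod 122).

83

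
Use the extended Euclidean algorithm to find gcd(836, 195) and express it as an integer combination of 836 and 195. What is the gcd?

1

Euclidean algorithm:
836 = 4*195 + 56
195 = 3*56 + 27
56 = 2*27 + 2
27 = 13*2 + 1
2 = 2*1 + 0
gcd(836, 195) = 1.
Back-substituting:
1 = 27 − 13·2
1 = −13·56 + 27·27
1 = 27·195 − 94·56
1 = −94·836 + 403·195
So 1 = (-94)·836 + (403)·195.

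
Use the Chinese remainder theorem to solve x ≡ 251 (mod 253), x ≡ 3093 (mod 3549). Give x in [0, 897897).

Write x = 251 + 253·k. Then 253·k ≡ 3093 − 251 ≡ 2842 (mod 3549).
Need 253⁻¹ mod 3549. Extended Euclid on (3549, 253):
3549 = 14·253 + 7
253 = 36·7 + 1
7 = 7·1 + 0
Back-substitute:
1 = 253 − 36·7
1 = −36·3549 + 505·253
253⁻¹ ≡ 505 (mod 3549), so k ≡ 505·2842 ≡ 1414 (mod 3549).
x = 251 + 253·1414 = 357993.

357993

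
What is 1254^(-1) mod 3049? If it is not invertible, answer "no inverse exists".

Extended Euclidean algorithm:
3049 = 2×1254 + 541
1254 = 2×541 + 172
541 = 3×172 + 25
172 = 6×25 + 22
25 = 1×22 + 3
22 = 7×3 + 1
3 = 3×1 + 0
gcd = 1, so the inverse exists. Back-substitute:
1 = 22 − 7·3
1 = −7·25 + 8·22
1 = 8·172 − 55·25
1 = −55·541 + 173·172
1 = 173·1254 − 401·541
1 = −401·3049 + 975·1254
So 1254·975 ≡ 1 (mod 3049).

975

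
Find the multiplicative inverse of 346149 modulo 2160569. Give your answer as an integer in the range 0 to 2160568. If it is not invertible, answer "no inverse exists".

Run Euclid on (2160569, 346149):
2160569 = 6·346149 + 83675
346149 = 4·83675 + 11449
83675 = 7·11449 + 3532
11449 = 3·3532 + 853
3532 = 4·853 + 120
853 = 7·120 + 13
120 = 9·13 + 3
13 = 4·3 + 1
3 = 3·1 + 0
gcd = 1, so the inverse exists. Back-substitute:
1 = 13 − 4·3
1 = −4·120 + 37·13
1 = 37·853 − 263·120
1 = −263·3532 + 1089·853
1 = 1089·11449 − 3530·3532
1 = −3530·83675 + 25799·11449
1 = 25799·346149 − 106726·83675
1 = −106726·2160569 + 666155·346149
So 346149·666155 ≡ 1 (mod 2160569).

666155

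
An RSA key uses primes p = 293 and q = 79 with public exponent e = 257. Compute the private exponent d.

φ(n) = (p−1)(q−1) = 292·78 = 22776.
Need d with 257·d ≡ 1 (mod 22776). Apply the extended Euclidean algorithm:
22776 = 88·257 + 160
257 = 1·160 + 97
160 = 1·97 + 63
97 = 1·63 + 34
63 = 1·34 + 29
34 = 1·29 + 5
29 = 5·5 + 4
5 = 1·4 + 1
4 = 4·1 + 0
Back-substitute:
1 = 5 − 4
1 = −29 + 6·5
1 = 6·34 − 7·29
1 = −7·63 + 13·34
1 = 13·97 − 20·63
1 = −20·160 + 33·97
1 = 33·257 − 53·160
1 = −53·22776 + 4697·257
So 257·4697 ≡ 1 (mod 22776), hence d = 4697.

4697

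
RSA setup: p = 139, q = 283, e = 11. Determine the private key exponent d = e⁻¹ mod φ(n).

21227

φ(n) = (p−1)(q−1) = 138·282 = 38916.
Need d with 11·d ≡ 1 (mod 38916). Apply the extended Euclidean algorithm:
38916 = 3537·11 + 9
11 = 1·9 + 2
9 = 4·2 + 1
2 = 2·1 + 0
Back-substitute:
1 = 9 − 4·2
1 = −4·11 + 5·9
1 = 5·38916 − 17689·11
So 11·(-17689) ≡ 1 (mod 38916), hence d ≡ -17689 ≡ 21227 (mod 38916).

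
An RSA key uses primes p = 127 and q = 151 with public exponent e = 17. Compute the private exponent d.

14453

φ(n) = (p−1)(q−1) = 126·150 = 18900.
Need d with 17·d ≡ 1 (mod 18900). Apply the extended Euclidean algorithm:
18900 = 1111·17 + 13
17 = 1·13 + 4
13 = 3·4 + 1
4 = 4·1 + 0
Back-substitute:
1 = 13 − 3·4
1 = −3·17 + 4·13
1 = 4·18900 − 4447·17
So 17·(-4447) ≡ 1 (mod 18900), hence d ≡ -4447 ≡ 14453 (mod 18900).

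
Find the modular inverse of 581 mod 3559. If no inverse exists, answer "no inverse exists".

Extended Euclidean algorithm:
3559 = 6×581 + 73
581 = 7×73 + 70
73 = 1×70 + 3
70 = 23×3 + 1
3 = 3×1 + 0
gcd = 1, so the inverse exists. Back-substitute:
1 = 70 − 23·3
1 = −23·73 + 24·70
1 = 24·581 − 191·73
1 = −191·3559 + 1170·581
So 581·1170 ≡ 1 (mod 3559).

1170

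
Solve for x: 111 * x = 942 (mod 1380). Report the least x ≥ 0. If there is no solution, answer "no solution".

282

First find gcd(111, 1380):
1380 = 12×111 + 48
111 = 2×48 + 15
48 = 3×15 + 3
15 = 5×3 + 0
gcd = 3 and 3 | 942, so solutions exist. Divide through by 3: 37x ≡ 314 (mod 460).
Now find 37⁻¹ mod 460:
460 = 12·37 + 16
37 = 2·16 + 5
16 = 3·5 + 1
5 = 5·1 + 0
Back-substitute:
1 = 16 − 3·5
1 = −3·37 + 7·16
1 = 7·460 − 87·37
So 37·(-87) ≡ 1 (mod 460), i.e. 37⁻¹ ≡ 373.
Then x ≡ 373·314 ≡ 282 (mod 460); the smallest non-negative solution is x = 282.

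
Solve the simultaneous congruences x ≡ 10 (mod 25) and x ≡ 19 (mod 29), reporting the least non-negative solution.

Write x = 10 + 25·k. Then 25·k ≡ 19 − 10 ≡ 9 (mod 29).
Need 25⁻¹ mod 29. Extended Euclid on (29, 25):
29 = 1·25 + 4
25 = 6·4 + 1
4 = 4·1 + 0
Back-substitute:
1 = 25 − 6·4
1 = −6·29 + 7·25
25⁻¹ ≡ 7 (mod 29), so k ≡ 7·9 ≡ 5 (mod 29).
x = 10 + 25·5 = 135.

135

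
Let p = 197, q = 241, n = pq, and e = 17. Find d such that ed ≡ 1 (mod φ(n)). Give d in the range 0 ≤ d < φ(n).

44273

φ(n) = (p−1)(q−1) = 196·240 = 47040.
Need d with 17·d ≡ 1 (mod 47040). Apply the extended Euclidean algorithm:
47040 = 2767×17 + 1
17 = 17×1 + 0
Back-substitute:
1 = 47040 − 2767·17
So 17·(-2767) ≡ 1 (mod 47040), hence d ≡ -2767 ≡ 44273 (mod 47040).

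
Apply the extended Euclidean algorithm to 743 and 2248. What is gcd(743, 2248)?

1

Repeated division:
2248 = 3·743 + 19
743 = 39·19 + 2
19 = 9·2 + 1
2 = 2·1 + 0
gcd(743, 2248) = 1.
Working backward:
1 = 19 − 9·2
1 = −9·743 + 352·19
1 = 352·2248 − 1065·743
So 1 = (352)·2248 + (-1065)·743.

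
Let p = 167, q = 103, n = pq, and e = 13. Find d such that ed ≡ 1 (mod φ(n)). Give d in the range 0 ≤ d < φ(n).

2605

φ(n) = (p−1)(q−1) = 166·102 = 16932.
Need d with 13·d ≡ 1 (mod 16932). Apply the extended Euclidean algorithm:
16932 = 1302×13 + 6
13 = 2×6 + 1
6 = 6×1 + 0
Back-substitute:
1 = 13 − 2·6
1 = −2·16932 + 2605·13
So 13·2605 ≡ 1 (mod 16932), hence d = 2605.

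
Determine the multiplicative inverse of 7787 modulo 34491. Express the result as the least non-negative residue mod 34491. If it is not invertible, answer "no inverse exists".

Apply the Euclidean algorithm to 34491 and 7787:
34491 = 4×7787 + 3343
7787 = 2×3343 + 1101
3343 = 3×1101 + 40
1101 = 27×40 + 21
40 = 1×21 + 19
21 = 1×19 + 2
19 = 9×2 + 1
2 = 2×1 + 0
gcd = 1, so the inverse exists. Back-substitute:
1 = 19 − 9·2
1 = −9·21 + 10·19
1 = 10·40 − 19·21
1 = −19·1101 + 523·40
1 = 523·3343 − 1588·1101
1 = −1588·7787 + 3699·3343
1 = 3699·34491 − 16384·7787
Thus 7787·(-16384) ≡ 1 (mod 34491); reducing, -16384 mod 34491 = 18107.

18107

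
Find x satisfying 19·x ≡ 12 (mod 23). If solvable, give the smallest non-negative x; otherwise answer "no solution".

20

First find gcd(19, 23):
23 = 1*19 + 4
19 = 4*4 + 3
4 = 1*3 + 1
3 = 3*1 + 0
gcd = 1, so a unique solution mod 23 exists.
Back-substitute for the Bézout coefficients:
1 = 4 − 3
1 = −19 + 5·4
1 = 5·23 − 6·19
So 19·(-6) ≡ 1 (mod 23), giving 19⁻¹ ≡ 17.
x ≡ 19⁻¹·12 ≡ 17·12 ≡ 20 (mod 23).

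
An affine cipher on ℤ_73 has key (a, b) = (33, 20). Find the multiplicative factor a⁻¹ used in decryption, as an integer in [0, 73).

31

Extended Euclidean algorithm:
73 = 2×33 + 7
33 = 4×7 + 5
7 = 1×5 + 2
5 = 2×2 + 1
2 = 2×1 + 0
The gcd is 1. Working backward:
1 = 5 − 2·2
1 = −2·7 + 3·5
1 = 3·33 − 14·7
1 = −14·73 + 31·33
So 33·31 ≡ 1 (mod 73).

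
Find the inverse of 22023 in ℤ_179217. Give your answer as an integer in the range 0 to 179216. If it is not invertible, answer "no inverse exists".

no inverse exists

Compute gcd(22023, 179217):
179217 = 8·22023 + 3033
22023 = 7·3033 + 792
3033 = 3·792 + 657
792 = 1·657 + 135
657 = 4·135 + 117
135 = 1·117 + 18
117 = 6·18 + 9
18 = 2·9 + 0
Since gcd = 9 > 1, 22023 is not a unit mod 179217.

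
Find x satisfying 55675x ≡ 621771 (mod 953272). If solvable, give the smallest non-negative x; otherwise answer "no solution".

805297

First find gcd(55675, 953272):
953272 = 17×55675 + 6797
55675 = 8×6797 + 1299
6797 = 5×1299 + 302
1299 = 4×302 + 91
302 = 3×91 + 29
91 = 3×29 + 4
29 = 7×4 + 1
4 = 4×1 + 0
gcd = 1, so a unique solution mod 953272 exists.
Back-substitute for the Bézout coefficients:
1 = 29 − 7·4
1 = −7·91 + 22·29
1 = 22·302 − 73·91
1 = −73·1299 + 314·302
1 = 314·6797 − 1643·1299
1 = −1643·55675 + 13458·6797
1 = 13458·953272 − 230429·55675
So 55675·(-230429) ≡ 1 (mod 953272), giving 55675⁻¹ ≡ 722843.
x ≡ 55675⁻¹·621771 ≡ 722843·621771 ≡ 805297 (mod 953272).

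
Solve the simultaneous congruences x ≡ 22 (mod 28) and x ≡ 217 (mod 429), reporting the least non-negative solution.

10942

Write x = 22 + 28·k. Then 28·k ≡ 217 − 22 ≡ 195 (mod 429).
Need 28⁻¹ mod 429. Extended Euclid on (429, 28):
429 = 15×28 + 9
28 = 3×9 + 1
9 = 9×1 + 0
Back-substitute:
1 = 28 − 3·9
1 = −3·429 + 46·28
28⁻¹ ≡ 46 (mod 429), so k ≡ 46·195 ≡ 390 (mod 429).
x = 22 + 28·390 = 10942.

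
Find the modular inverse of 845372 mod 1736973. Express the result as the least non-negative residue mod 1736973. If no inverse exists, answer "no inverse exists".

Extended Euclidean algorithm:
1736973 = 2×845372 + 46229
845372 = 18×46229 + 13250
46229 = 3×13250 + 6479
13250 = 2×6479 + 292
6479 = 22×292 + 55
292 = 5×55 + 17
55 = 3×17 + 4
17 = 4×4 + 1
4 = 4×1 + 0
gcd = 1, so the inverse exists. Back-substitute:
1 = 17 − 4·4
1 = −4·55 + 13·17
1 = 13·292 − 69·55
1 = −69·6479 + 1531·292
1 = 1531·13250 − 3131·6479
1 = −3131·46229 + 10924·13250
1 = 10924·845372 − 199763·46229
1 = −199763·1736973 + 410450·845372
So 845372·410450 ≡ 1 (mod 1736973).

410450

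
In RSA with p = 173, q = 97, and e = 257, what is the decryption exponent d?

257

φ(n) = (p−1)(q−1) = 172·96 = 16512.
Need d with 257·d ≡ 1 (mod 16512). Apply the extended Euclidean algorithm:
16512 = 64*257 + 64
257 = 4*64 + 1
64 = 64*1 + 0
Back-substitute:
1 = 257 − 4·64
1 = −4·16512 + 257·257
So 257·257 ≡ 1 (mod 16512), hence d = 257.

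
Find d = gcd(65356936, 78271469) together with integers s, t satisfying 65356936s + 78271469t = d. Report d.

1

Apply Euclid's algorithm to 78271469 and 65356936:
78271469 = 1×65356936 + 12914533
65356936 = 5×12914533 + 784271
12914533 = 16×784271 + 366197
784271 = 2×366197 + 51877
366197 = 7×51877 + 3058
51877 = 16×3058 + 2949
3058 = 1×2949 + 109
2949 = 27×109 + 6
109 = 18×6 + 1
6 = 6×1 + 0
gcd(65356936, 78271469) = 1.
Working backward:
1 = 109 − 18·6
1 = −18·2949 + 487·109
1 = 487·3058 − 505·2949
1 = −505·51877 + 8567·3058
1 = 8567·366197 − 60474·51877
1 = −60474·784271 + 129515·366197
1 = 129515·12914533 − 2132714·784271
1 = −2132714·65356936 + 10793085·12914533
1 = 10793085·78271469 − 12925799·65356936
So 1 = (10793085)·78271469 + (-12925799)·65356936.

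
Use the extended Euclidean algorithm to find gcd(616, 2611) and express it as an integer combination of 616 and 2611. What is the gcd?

7

Apply Euclid's algorithm to 2611 and 616:
2611 = 4*616 + 147
616 = 4*147 + 28
147 = 5*28 + 7
28 = 4*7 + 0
gcd(616, 2611) = 7.
Working backward:
7 = 147 − 5·28
7 = −5·616 + 21·147
7 = 21·2611 − 89·616
So 7 = (21)·2611 + (-89)·616.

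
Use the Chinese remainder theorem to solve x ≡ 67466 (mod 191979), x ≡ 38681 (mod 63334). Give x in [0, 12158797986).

Write x = 67466 + 191979·k. Then 191979·k ≡ 38681 − 67466 ≡ 34549 (mod 63334).
Need 191979⁻¹ mod 63334. Extended Euclid on (63334, 1977):
63334 = 32*1977 + 70
1977 = 28*70 + 17
70 = 4*17 + 2
17 = 8*2 + 1
2 = 2*1 + 0
Back-substitute:
1 = 17 − 8·2
1 = −8·70 + 33·17
1 = 33·1977 − 932·70
1 = −932·63334 + 29857·1977
191979⁻¹ ≡ 29857 (mod 63334), so k ≡ 29857·34549 ≡ 8635 (mod 63334).
x = 67466 + 191979·8635 = 1657806131.

1657806131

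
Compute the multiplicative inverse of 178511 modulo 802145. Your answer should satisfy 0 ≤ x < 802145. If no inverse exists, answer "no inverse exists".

Extended Euclidean algorithm:
802145 = 4×178511 + 88101
178511 = 2×88101 + 2309
88101 = 38×2309 + 359
2309 = 6×359 + 155
359 = 2×155 + 49
155 = 3×49 + 8
49 = 6×8 + 1
8 = 8×1 + 0
The gcd is 1. Working backward:
1 = 49 − 6·8
1 = −6·155 + 19·49
1 = 19·359 − 44·155
1 = −44·2309 + 283·359
1 = 283·88101 − 10798·2309
1 = −10798·178511 + 21879·88101
1 = 21879·802145 − 98314·178511
Thus 178511·(-98314) ≡ 1 (mod 802145); reducing, -98314 mod 802145 = 703831.

703831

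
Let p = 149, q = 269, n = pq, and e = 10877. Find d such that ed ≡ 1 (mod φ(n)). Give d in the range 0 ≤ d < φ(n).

φ(n) = (p−1)(q−1) = 148·268 = 39664.
Need d with 10877·d ≡ 1 (mod 39664). Apply the extended Euclidean algorithm:
39664 = 3×10877 + 7033
10877 = 1×7033 + 3844
7033 = 1×3844 + 3189
3844 = 1×3189 + 655
3189 = 4×655 + 569
655 = 1×569 + 86
569 = 6×86 + 53
86 = 1×53 + 33
53 = 1×33 + 20
33 = 1×20 + 13
20 = 1×13 + 7
13 = 1×7 + 6
7 = 1×6 + 1
6 = 6×1 + 0
Back-substitute:
1 = 7 − 6
1 = −13 + 2·7
1 = 2·20 − 3·13
1 = −3·33 + 5·20
1 = 5·53 − 8·33
1 = −8·86 + 13·53
1 = 13·569 − 86·86
1 = −86·655 + 99·569
1 = 99·3189 − 482·655
1 = −482·3844 + 581·3189
1 = 581·7033 − 1063·3844
1 = −1063·10877 + 1644·7033
1 = 1644·39664 − 5995·10877
So 10877·(-5995) ≡ 1 (mod 39664), hence d ≡ -5995 ≡ 33669 (mod 39664).

33669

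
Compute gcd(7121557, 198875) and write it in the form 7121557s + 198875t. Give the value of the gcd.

Euclidean algorithm:
7121557 = 35·198875 + 160932
198875 = 1·160932 + 37943
160932 = 4·37943 + 9160
37943 = 4·9160 + 1303
9160 = 7·1303 + 39
1303 = 33·39 + 16
39 = 2·16 + 7
16 = 2·7 + 2
7 = 3·2 + 1
2 = 2·1 + 0
gcd(7121557, 198875) = 1.
Back-substituting:
1 = 7 − 3·2
1 = −3·16 + 7·7
1 = 7·39 − 17·16
1 = −17·1303 + 568·39
1 = 568·9160 − 3993·1303
1 = −3993·37943 + 16540·9160
1 = 16540·160932 − 70153·37943
1 = −70153·198875 + 86693·160932
1 = 86693·7121557 − 3104408·198875
So 1 = (86693)·7121557 + (-3104408)·198875.

1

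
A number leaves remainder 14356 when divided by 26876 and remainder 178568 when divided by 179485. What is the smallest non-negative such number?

Write x = 14356 + 26876·k. Then 26876·k ≡ 178568 − 14356 ≡ 164212 (mod 179485).
Need 26876⁻¹ mod 179485. Extended Euclid on (179485, 26876):
179485 = 6·26876 + 18229
26876 = 1·18229 + 8647
18229 = 2·8647 + 935
8647 = 9·935 + 232
935 = 4·232 + 7
232 = 33·7 + 1
7 = 7·1 + 0
Back-substitute:
1 = 232 − 33·7
1 = −33·935 + 133·232
1 = 133·8647 − 1230·935
1 = −1230·18229 + 2593·8647
1 = 2593·26876 − 3823·18229
1 = −3823·179485 + 25531·26876
26876⁻¹ ≡ 25531 (mod 179485), so k ≡ 25531·164212 ≡ 85942 (mod 179485).
x = 14356 + 26876·85942 = 2309791548.

2309791548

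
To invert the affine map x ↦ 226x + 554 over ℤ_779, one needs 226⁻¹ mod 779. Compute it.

Extended Euclidean algorithm:
779 = 3·226 + 101
226 = 2·101 + 24
101 = 4·24 + 5
24 = 4·5 + 4
5 = 1·4 + 1
4 = 4·1 + 0
gcd = 1, so the inverse exists. Back-substitute:
1 = 5 − 4
1 = −24 + 5·5
1 = 5·101 − 21·24
1 = −21·226 + 47·101
1 = 47·779 − 162·226
Thus 226·(-162) ≡ 1 (mod 779); reducing, -162 mod 779 = 617.

617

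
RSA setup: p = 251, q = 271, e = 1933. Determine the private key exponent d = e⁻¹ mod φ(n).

60097

φ(n) = (p−1)(q−1) = 250·270 = 67500.
Need d with 1933·d ≡ 1 (mod 67500). Apply the extended Euclidean algorithm:
67500 = 34*1933 + 1778
1933 = 1*1778 + 155
1778 = 11*155 + 73
155 = 2*73 + 9
73 = 8*9 + 1
9 = 9*1 + 0
Back-substitute:
1 = 73 − 8·9
1 = −8·155 + 17·73
1 = 17·1778 − 195·155
1 = −195·1933 + 212·1778
1 = 212·67500 − 7403·1933
So 1933·(-7403) ≡ 1 (mod 67500), hence d ≡ -7403 ≡ 60097 (mod 67500).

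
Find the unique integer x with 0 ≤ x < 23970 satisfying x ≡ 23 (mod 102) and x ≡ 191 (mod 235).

Write x = 23 + 102·k. Then 102·k ≡ 191 − 23 ≡ 168 (mod 235).
Need 102⁻¹ mod 235. Extended Euclid on (235, 102):
235 = 2·102 + 31
102 = 3·31 + 9
31 = 3·9 + 4
9 = 2·4 + 1
4 = 4·1 + 0
Back-substitute:
1 = 9 − 2·4
1 = −2·31 + 7·9
1 = 7·102 − 23·31
1 = −23·235 + 53·102
102⁻¹ ≡ 53 (mod 235), so k ≡ 53·168 ≡ 209 (mod 235).
x = 23 + 102·209 = 21341.

21341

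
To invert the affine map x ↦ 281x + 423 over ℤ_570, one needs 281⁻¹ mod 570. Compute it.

Run Euclid on (570, 281):
570 = 2·281 + 8
281 = 35·8 + 1
8 = 8·1 + 0
gcd = 1, so the inverse exists. Back-substitute:
1 = 281 − 35·8
1 = −35·570 + 71·281
So 281·71 ≡ 1 (mod 570).

71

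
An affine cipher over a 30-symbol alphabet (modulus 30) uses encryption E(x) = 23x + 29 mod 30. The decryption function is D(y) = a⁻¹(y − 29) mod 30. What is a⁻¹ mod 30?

17

gcd(30, 23) by repeated division:
30 = 1·23 + 7
23 = 3·7 + 2
7 = 3·2 + 1
2 = 2·1 + 0
Since gcd(23, 30) = 1, back-substitute to write 1 as a combination:
1 = 7 − 3·2
1 = −3·23 + 10·7
1 = 10·30 − 13·23
Hence 23⁻¹ ≡ -13 ≡ 17 (mod 30).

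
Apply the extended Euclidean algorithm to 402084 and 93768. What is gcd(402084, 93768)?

12

Repeated division:
402084 = 4*93768 + 27012
93768 = 3*27012 + 12732
27012 = 2*12732 + 1548
12732 = 8*1548 + 348
1548 = 4*348 + 156
348 = 2*156 + 36
156 = 4*36 + 12
36 = 3*12 + 0
gcd(402084, 93768) = 12.
Express as a combination:
12 = 156 − 4·36
12 = −4·348 + 9·156
12 = 9·1548 − 40·348
12 = −40·12732 + 329·1548
12 = 329·27012 − 698·12732
12 = −698·93768 + 2423·27012
12 = 2423·402084 − 10390·93768
So 12 = (2423)·402084 + (-10390)·93768.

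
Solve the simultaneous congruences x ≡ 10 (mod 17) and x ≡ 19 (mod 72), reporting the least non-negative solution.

163

Write x = 10 + 17·k. Then 17·k ≡ 19 − 10 ≡ 9 (mod 72).
Need 17⁻¹ mod 72. Extended Euclid on (72, 17):
72 = 4*17 + 4
17 = 4*4 + 1
4 = 4*1 + 0
Back-substitute:
1 = 17 − 4·4
1 = −4·72 + 17·17
17⁻¹ ≡ 17 (mod 72), so k ≡ 17·9 ≡ 9 (mod 72).
x = 10 + 17·9 = 163.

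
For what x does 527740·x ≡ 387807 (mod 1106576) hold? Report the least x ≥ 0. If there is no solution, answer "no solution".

no solution

gcd(527740, 1106576):
1106576 = 2×527740 + 51096
527740 = 10×51096 + 16780
51096 = 3×16780 + 756
16780 = 22×756 + 148
756 = 5×148 + 16
148 = 9×16 + 4
16 = 4×4 + 0
gcd = 4, but 4 ∤ 387807, so the congruence has no solution.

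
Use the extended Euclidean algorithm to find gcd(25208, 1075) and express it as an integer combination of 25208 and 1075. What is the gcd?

Repeated division:
25208 = 23*1075 + 483
1075 = 2*483 + 109
483 = 4*109 + 47
109 = 2*47 + 15
47 = 3*15 + 2
15 = 7*2 + 1
2 = 2*1 + 0
gcd(25208, 1075) = 1.
Express as a combination:
1 = 15 − 7·2
1 = −7·47 + 22·15
1 = 22·109 − 51·47
1 = −51·483 + 226·109
1 = 226·1075 − 503·483
1 = −503·25208 + 11795·1075
So 1 = (-503)·25208 + (11795)·1075.

1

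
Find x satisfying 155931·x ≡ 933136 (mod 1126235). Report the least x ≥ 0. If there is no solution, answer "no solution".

469536

First find gcd(155931, 1126235):
1126235 = 7·155931 + 34718
155931 = 4·34718 + 17059
34718 = 2·17059 + 600
17059 = 28·600 + 259
600 = 2·259 + 82
259 = 3·82 + 13
82 = 6·13 + 4
13 = 3·4 + 1
4 = 4·1 + 0
gcd = 1, so a unique solution mod 1126235 exists.
Back-substitute for the Bézout coefficients:
1 = 13 − 3·4
1 = −3·82 + 19·13
1 = 19·259 − 60·82
1 = −60·600 + 139·259
1 = 139·17059 − 3952·600
1 = −3952·34718 + 8043·17059
1 = 8043·155931 − 36124·34718
1 = −36124·1126235 + 260911·155931
So 155931·(260911) ≡ 1 (mod 1126235), giving 155931⁻¹ ≡ 260911.
x ≡ 155931⁻¹·933136 ≡ 260911·933136 ≡ 469536 (mod 1126235).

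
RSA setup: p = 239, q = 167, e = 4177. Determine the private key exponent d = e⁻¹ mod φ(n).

φ(n) = (p−1)(q−1) = 238·166 = 39508.
Need d with 4177·d ≡ 1 (mod 39508). Apply the extended Euclidean algorithm:
39508 = 9*4177 + 1915
4177 = 2*1915 + 347
1915 = 5*347 + 180
347 = 1*180 + 167
180 = 1*167 + 13
167 = 12*13 + 11
13 = 1*11 + 2
11 = 5*2 + 1
2 = 2*1 + 0
Back-substitute:
1 = 11 − 5·2
1 = −5·13 + 6·11
1 = 6·167 − 77·13
1 = −77·180 + 83·167
1 = 83·347 − 160·180
1 = −160·1915 + 883·347
1 = 883·4177 − 1926·1915
1 = −1926·39508 + 18217·4177
So 4177·18217 ≡ 1 (mod 39508), hence d = 18217.

18217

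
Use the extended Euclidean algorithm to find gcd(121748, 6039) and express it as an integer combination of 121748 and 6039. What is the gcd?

Repeated division:
121748 = 20×6039 + 968
6039 = 6×968 + 231
968 = 4×231 + 44
231 = 5×44 + 11
44 = 4×11 + 0
gcd(121748, 6039) = 11.
Working backward:
11 = 231 − 5·44
11 = −5·968 + 21·231
11 = 21·6039 − 131·968
11 = −131·121748 + 2641·6039
So 11 = (-131)·121748 + (2641)·6039.

11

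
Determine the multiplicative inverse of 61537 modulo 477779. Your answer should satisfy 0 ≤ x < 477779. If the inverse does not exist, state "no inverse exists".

465108

gcd(477779, 61537) by repeated division:
477779 = 7*61537 + 47020
61537 = 1*47020 + 14517
47020 = 3*14517 + 3469
14517 = 4*3469 + 641
3469 = 5*641 + 264
641 = 2*264 + 113
264 = 2*113 + 38
113 = 2*38 + 37
38 = 1*37 + 1
37 = 37*1 + 0
The gcd is 1. Working backward:
1 = 38 − 37
1 = −113 + 3·38
1 = 3·264 − 7·113
1 = −7·641 + 17·264
1 = 17·3469 − 92·641
1 = −92·14517 + 385·3469
1 = 385·47020 − 1247·14517
1 = −1247·61537 + 1632·47020
1 = 1632·477779 − 12671·61537
So 61537·(-12671) ≡ 1 (mod 477779), and -12671 ≡ 465108 (mod 477779).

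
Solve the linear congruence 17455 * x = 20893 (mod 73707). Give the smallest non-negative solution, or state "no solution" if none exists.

15376

First find gcd(17455, 73707):
73707 = 4*17455 + 3887
17455 = 4*3887 + 1907
3887 = 2*1907 + 73
1907 = 26*73 + 9
73 = 8*9 + 1
9 = 9*1 + 0
gcd = 1, so a unique solution mod 73707 exists.
Back-substitute for the Bézout coefficients:
1 = 73 − 8·9
1 = −8·1907 + 209·73
1 = 209·3887 − 426·1907
1 = −426·17455 + 1913·3887
1 = 1913·73707 − 8078·17455
So 17455·(-8078) ≡ 1 (mod 73707), giving 17455⁻¹ ≡ 65629.
x ≡ 17455⁻¹·20893 ≡ 65629·20893 ≡ 15376 (mod 73707).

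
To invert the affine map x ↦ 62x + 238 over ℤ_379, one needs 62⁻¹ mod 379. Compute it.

gcd(379, 62) by repeated division:
379 = 6*62 + 7
62 = 8*7 + 6
7 = 1*6 + 1
6 = 6*1 + 0
gcd = 1, so the inverse exists. Back-substitute:
1 = 7 − 6
1 = −62 + 9·7
1 = 9·379 − 55·62
So 62·(-55) ≡ 1 (mod 379), and -55 ≡ 324 (mod 379).

324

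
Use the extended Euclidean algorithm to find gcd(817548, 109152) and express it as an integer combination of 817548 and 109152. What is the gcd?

Repeated division:
817548 = 7·109152 + 53484
109152 = 2·53484 + 2184
53484 = 24·2184 + 1068
2184 = 2·1068 + 48
1068 = 22·48 + 12
48 = 4·12 + 0
gcd(817548, 109152) = 12.
Back-substituting:
12 = 1068 − 22·48
12 = −22·2184 + 45·1068
12 = 45·53484 − 1102·2184
12 = −1102·109152 + 2249·53484
12 = 2249·817548 − 16845·109152
So 12 = (2249)·817548 + (-16845)·109152.

12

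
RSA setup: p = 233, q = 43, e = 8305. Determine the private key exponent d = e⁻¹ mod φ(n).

3169

φ(n) = (p−1)(q−1) = 232·42 = 9744.
Need d with 8305·d ≡ 1 (mod 9744). Apply the extended Euclidean algorithm:
9744 = 1×8305 + 1439
8305 = 5×1439 + 1110
1439 = 1×1110 + 329
1110 = 3×329 + 123
329 = 2×123 + 83
123 = 1×83 + 40
83 = 2×40 + 3
40 = 13×3 + 1
3 = 3×1 + 0
Back-substitute:
1 = 40 − 13·3
1 = −13·83 + 27·40
1 = 27·123 − 40·83
1 = −40·329 + 107·123
1 = 107·1110 − 361·329
1 = −361·1439 + 468·1110
1 = 468·8305 − 2701·1439
1 = −2701·9744 + 3169·8305
So 8305·3169 ≡ 1 (mod 9744), hence d = 3169.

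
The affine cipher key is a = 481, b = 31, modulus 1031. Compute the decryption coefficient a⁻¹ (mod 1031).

508

Extended Euclidean algorithm:
1031 = 2×481 + 69
481 = 6×69 + 67
69 = 1×67 + 2
67 = 33×2 + 1
2 = 2×1 + 0
Since gcd(481, 1031) = 1, back-substitute to write 1 as a combination:
1 = 67 − 33·2
1 = −33·69 + 34·67
1 = 34·481 − 237·69
1 = −237·1031 + 508·481
So 481·508 ≡ 1 (mod 1031).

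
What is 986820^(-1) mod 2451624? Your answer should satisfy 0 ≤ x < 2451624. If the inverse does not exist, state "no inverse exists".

Euclidean algorithm on 2451624, 986820:
2451624 = 2*986820 + 477984
986820 = 2*477984 + 30852
477984 = 15*30852 + 15204
30852 = 2*15204 + 444
15204 = 34*444 + 108
444 = 4*108 + 12
108 = 9*12 + 0
The gcd is 12, not 1, hence no inverse exists.

no inverse exists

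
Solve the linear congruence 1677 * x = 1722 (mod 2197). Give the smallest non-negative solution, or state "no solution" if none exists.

gcd(1677, 2197):
2197 = 1*1677 + 520
1677 = 3*520 + 117
520 = 4*117 + 52
117 = 2*52 + 13
52 = 4*13 + 0
gcd = 13, but 13 ∤ 1722, so the congruence has no solution.

no solution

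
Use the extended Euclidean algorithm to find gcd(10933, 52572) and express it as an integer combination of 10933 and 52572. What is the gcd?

Euclidean algorithm:
52572 = 4×10933 + 8840
10933 = 1×8840 + 2093
8840 = 4×2093 + 468
2093 = 4×468 + 221
468 = 2×221 + 26
221 = 8×26 + 13
26 = 2×13 + 0
gcd(10933, 52572) = 13.
Back-substituting:
13 = 221 − 8·26
13 = −8·468 + 17·221
13 = 17·2093 − 76·468
13 = −76·8840 + 321·2093
13 = 321·10933 − 397·8840
13 = −397·52572 + 1909·10933
So 13 = (-397)·52572 + (1909)·10933.

13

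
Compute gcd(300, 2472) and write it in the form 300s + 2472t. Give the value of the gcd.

Repeated division:
2472 = 8*300 + 72
300 = 4*72 + 12
72 = 6*12 + 0
gcd(300, 2472) = 12.
Back-substituting:
12 = 300 − 4·72
12 = −4·2472 + 33·300
So 12 = (-4)·2472 + (33)·300.

12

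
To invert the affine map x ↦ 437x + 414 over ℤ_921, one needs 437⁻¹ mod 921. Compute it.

725

gcd(921, 437) by repeated division:
921 = 2·437 + 47
437 = 9·47 + 14
47 = 3·14 + 5
14 = 2·5 + 4
5 = 1·4 + 1
4 = 4·1 + 0
The gcd is 1. Working backward:
1 = 5 − 4
1 = −14 + 3·5
1 = 3·47 − 10·14
1 = −10·437 + 93·47
1 = 93·921 − 196·437
So 437·(-196) ≡ 1 (mod 921), and -196 ≡ 725 (mod 921).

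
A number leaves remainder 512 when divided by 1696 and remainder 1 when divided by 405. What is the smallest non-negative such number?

558496

Write x = 512 + 1696·k. Then 1696·k ≡ 1 − 512 ≡ 299 (mod 405).
Need 1696⁻¹ mod 405. Extended Euclid on (405, 76):
405 = 5·76 + 25
76 = 3·25 + 1
25 = 25·1 + 0
Back-substitute:
1 = 76 − 3·25
1 = −3·405 + 16·76
1696⁻¹ ≡ 16 (mod 405), so k ≡ 16·299 ≡ 329 (mod 405).
x = 512 + 1696·329 = 558496.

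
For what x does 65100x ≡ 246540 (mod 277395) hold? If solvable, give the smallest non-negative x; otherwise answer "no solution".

17423

First find gcd(65100, 277395):
277395 = 4*65100 + 16995
65100 = 3*16995 + 14115
16995 = 1*14115 + 2880
14115 = 4*2880 + 2595
2880 = 1*2595 + 285
2595 = 9*285 + 30
285 = 9*30 + 15
30 = 2*15 + 0
gcd = 15 and 15 | 246540, so solutions exist. Divide through by 15: 4340x ≡ 16436 (mod 18493).
Now find 4340⁻¹ mod 18493:
18493 = 4*4340 + 1133
4340 = 3*1133 + 941
1133 = 1*941 + 192
941 = 4*192 + 173
192 = 1*173 + 19
173 = 9*19 + 2
19 = 9*2 + 1
2 = 2*1 + 0
Back-substitute:
1 = 19 − 9·2
1 = −9·173 + 82·19
1 = 82·192 − 91·173
1 = −91·941 + 446·192
1 = 446·1133 − 537·941
1 = −537·4340 + 2057·1133
1 = 2057·18493 − 8765·4340
So 4340·(-8765) ≡ 1 (mod 18493), i.e. 4340⁻¹ ≡ 9728.
Then x ≡ 9728·16436 ≡ 17423 (mod 18493); the smallest non-negative solution is x = 17423.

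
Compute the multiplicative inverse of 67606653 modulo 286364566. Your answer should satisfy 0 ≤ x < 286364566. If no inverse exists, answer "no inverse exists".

Apply the Euclidean algorithm to 286364566 and 67606653:
286364566 = 4*67606653 + 15937954
67606653 = 4*15937954 + 3854837
15937954 = 4*3854837 + 518606
3854837 = 7*518606 + 224595
518606 = 2*224595 + 69416
224595 = 3*69416 + 16347
69416 = 4*16347 + 4028
16347 = 4*4028 + 235
4028 = 17*235 + 33
235 = 7*33 + 4
33 = 8*4 + 1
4 = 4*1 + 0
Since gcd(67606653, 286364566) = 1, back-substitute to write 1 as a combination:
1 = 33 − 8·4
1 = −8·235 + 57·33
1 = 57·4028 − 977·235
1 = −977·16347 + 3965·4028
1 = 3965·69416 − 16837·16347
1 = −16837·224595 + 54476·69416
1 = 54476·518606 − 125789·224595
1 = −125789·3854837 + 934999·518606
1 = 934999·15937954 − 3865785·3854837
1 = −3865785·67606653 + 16398139·15937954
1 = 16398139·286364566 − 69458341·67606653
So 67606653·(-69458341) ≡ 1 (mod 286364566), and -69458341 ≡ 216906225 (mod 286364566).

216906225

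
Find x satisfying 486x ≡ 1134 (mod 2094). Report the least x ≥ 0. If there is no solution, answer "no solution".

235

First find gcd(486, 2094):
2094 = 4*486 + 150
486 = 3*150 + 36
150 = 4*36 + 6
36 = 6*6 + 0
gcd = 6 and 6 | 1134, so solutions exist. Divide through by 6: 81x ≡ 189 (mod 349).
Now find 81⁻¹ mod 349:
349 = 4×81 + 25
81 = 3×25 + 6
25 = 4×6 + 1
6 = 6×1 + 0
Back-substitute:
1 = 25 − 4·6
1 = −4·81 + 13·25
1 = 13·349 − 56·81
So 81·(-56) ≡ 1 (mod 349), i.e. 81⁻¹ ≡ 293.
Then x ≡ 293·189 ≡ 235 (mod 349); the smallest non-negative solution is x = 235.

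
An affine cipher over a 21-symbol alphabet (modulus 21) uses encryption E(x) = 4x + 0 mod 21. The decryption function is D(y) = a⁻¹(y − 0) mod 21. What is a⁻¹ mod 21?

16

Extended Euclidean algorithm:
21 = 5×4 + 1
4 = 4×1 + 0
gcd = 1, so the inverse exists. Back-substitute:
1 = 21 − 5·4
Thus 4·(-5) ≡ 1 (mod 21); reducing, -5 mod 21 = 16.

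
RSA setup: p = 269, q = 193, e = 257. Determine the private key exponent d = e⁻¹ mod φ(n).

15617

φ(n) = (p−1)(q−1) = 268·192 = 51456.
Need d with 257·d ≡ 1 (mod 51456). Apply the extended Euclidean algorithm:
51456 = 200*257 + 56
257 = 4*56 + 33
56 = 1*33 + 23
33 = 1*23 + 10
23 = 2*10 + 3
10 = 3*3 + 1
3 = 3*1 + 0
Back-substitute:
1 = 10 − 3·3
1 = −3·23 + 7·10
1 = 7·33 − 10·23
1 = −10·56 + 17·33
1 = 17·257 − 78·56
1 = −78·51456 + 15617·257
So 257·15617 ≡ 1 (mod 51456), hence d = 15617.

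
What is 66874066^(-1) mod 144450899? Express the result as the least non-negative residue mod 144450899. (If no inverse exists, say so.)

Apply the Euclidean algorithm to 144450899 and 66874066:
144450899 = 2×66874066 + 10702767
66874066 = 6×10702767 + 2657464
10702767 = 4×2657464 + 72911
2657464 = 36×72911 + 32668
72911 = 2×32668 + 7575
32668 = 4×7575 + 2368
7575 = 3×2368 + 471
2368 = 5×471 + 13
471 = 36×13 + 3
13 = 4×3 + 1
3 = 3×1 + 0
The gcd is 1. Working backward:
1 = 13 − 4·3
1 = −4·471 + 145·13
1 = 145·2368 − 729·471
1 = −729·7575 + 2332·2368
1 = 2332·32668 − 10057·7575
1 = −10057·72911 + 22446·32668
1 = 22446·2657464 − 818113·72911
1 = −818113·10702767 + 3294898·2657464
1 = 3294898·66874066 − 20587501·10702767
1 = −20587501·144450899 + 44469900·66874066
So 66874066·44469900 ≡ 1 (mod 144450899).

44469900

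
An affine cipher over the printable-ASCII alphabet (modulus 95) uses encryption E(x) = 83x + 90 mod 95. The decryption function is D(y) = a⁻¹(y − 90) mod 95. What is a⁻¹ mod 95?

Run Euclid on (95, 83):
95 = 1·83 + 12
83 = 6·12 + 11
12 = 1·11 + 1
11 = 11·1 + 0
The gcd is 1. Working backward:
1 = 12 − 11
1 = −83 + 7·12
1 = 7·95 − 8·83
So 83·(-8) ≡ 1 (mod 95), and -8 ≡ 87 (mod 95).

87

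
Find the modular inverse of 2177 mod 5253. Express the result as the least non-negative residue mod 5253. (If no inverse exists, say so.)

596

Extended Euclidean algorithm:
5253 = 2·2177 + 899
2177 = 2·899 + 379
899 = 2·379 + 141
379 = 2·141 + 97
141 = 1·97 + 44
97 = 2·44 + 9
44 = 4·9 + 8
9 = 1·8 + 1
8 = 8·1 + 0
Since gcd(2177, 5253) = 1, back-substitute to write 1 as a combination:
1 = 9 − 8
1 = −44 + 5·9
1 = 5·97 − 11·44
1 = −11·141 + 16·97
1 = 16·379 − 43·141
1 = −43·899 + 102·379
1 = 102·2177 − 247·899
1 = −247·5253 + 596·2177
So 2177·596 ≡ 1 (mod 5253).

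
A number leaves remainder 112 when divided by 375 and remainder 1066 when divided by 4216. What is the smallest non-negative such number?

Write x = 112 + 375·k. Then 375·k ≡ 1066 − 112 ≡ 954 (mod 4216).
Need 375⁻¹ mod 4216. Extended Euclid on (4216, 375):
4216 = 11×375 + 91
375 = 4×91 + 11
91 = 8×11 + 3
11 = 3×3 + 2
3 = 1×2 + 1
2 = 2×1 + 0
Back-substitute:
1 = 3 − 2
1 = −11 + 4·3
1 = 4·91 − 33·11
1 = −33·375 + 136·91
1 = 136·4216 − 1529·375
375⁻¹ ≡ 2687 (mod 4216), so k ≡ 2687·954 ≡ 70 (mod 4216).
x = 112 + 375·70 = 26362.

26362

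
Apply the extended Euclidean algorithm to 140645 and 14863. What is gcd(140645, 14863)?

Apply Euclid's algorithm to 140645 and 14863:
140645 = 9*14863 + 6878
14863 = 2*6878 + 1107
6878 = 6*1107 + 236
1107 = 4*236 + 163
236 = 1*163 + 73
163 = 2*73 + 17
73 = 4*17 + 5
17 = 3*5 + 2
5 = 2*2 + 1
2 = 2*1 + 0
gcd(140645, 14863) = 1.
Working backward:
1 = 5 − 2·2
1 = −2·17 + 7·5
1 = 7·73 − 30·17
1 = −30·163 + 67·73
1 = 67·236 − 97·163
1 = −97·1107 + 455·236
1 = 455·6878 − 2827·1107
1 = −2827·14863 + 6109·6878
1 = 6109·140645 − 57808·14863
So 1 = (6109)·140645 + (-57808)·14863.

1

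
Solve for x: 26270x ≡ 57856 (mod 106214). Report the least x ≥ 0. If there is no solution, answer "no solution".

33140

First find gcd(26270, 106214):
106214 = 4×26270 + 1134
26270 = 23×1134 + 188
1134 = 6×188 + 6
188 = 31×6 + 2
6 = 3×2 + 0
gcd = 2 and 2 | 57856, so solutions exist. Divide through by 2: 13135x ≡ 28928 (mod 53107).
Now find 13135⁻¹ mod 53107:
53107 = 4×13135 + 567
13135 = 23×567 + 94
567 = 6×94 + 3
94 = 31×3 + 1
3 = 3×1 + 0
Back-substitute:
1 = 94 − 31·3
1 = −31·567 + 187·94
1 = 187·13135 − 4332·567
1 = −4332·53107 + 17515·13135
So 13135⁻¹ ≡ 17515 (mod 53107).
Then x ≡ 17515·28928 ≡ 33140 (mod 53107); the smallest non-negative solution is x = 33140.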